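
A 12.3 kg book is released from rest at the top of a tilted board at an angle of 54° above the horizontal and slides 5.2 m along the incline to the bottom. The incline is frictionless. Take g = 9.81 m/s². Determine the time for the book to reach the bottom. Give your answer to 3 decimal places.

1.145 s

The weight component along the incline is mg sin 54° = 97.618 N and the normal force is N = mg cos 54° = 70.924 N.
With no friction, a = g sin 54° = 7.9365 m/s².
Starting from rest, L = ½at², so t = √(2L/a) = √(2 × 5.2 / 7.9365) = 1.1447 s.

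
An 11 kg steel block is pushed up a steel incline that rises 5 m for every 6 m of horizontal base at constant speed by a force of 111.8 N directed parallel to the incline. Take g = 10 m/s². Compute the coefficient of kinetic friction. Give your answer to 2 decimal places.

At constant speed ΣF = 0 along the incline. The applied 111.8 N acts up the slope; the weight component mg sin 39.81° = 70.420 N and kinetic friction μN both act down the slope.
So 111.8 = 70.420 + μ × 84.504, giving μ = (111.8 − 70.420) / 84.504 = 0.4897.

0.49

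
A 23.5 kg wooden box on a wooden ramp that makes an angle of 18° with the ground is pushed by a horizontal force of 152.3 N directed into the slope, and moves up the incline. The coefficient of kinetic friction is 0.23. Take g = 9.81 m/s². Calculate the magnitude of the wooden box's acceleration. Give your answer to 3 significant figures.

The horizontal push has components F cos 18° = 152.3 × 0.9511 = 144.853 N up the incline and F sin 18° = 152.3 × 0.3090 = 47.061 N pressing into the surface.
The normal force is therefore N = mg cos 18° + F sin 18° = 219.262 + 47.061 = 266.323 N, and kinetic friction down the slope is μN = 0.23 × 266.323 = 61.254 N.
Along the incline: F cos 18° − mg sin 18° − μN = ma, so 144.853 − 71.235 − 61.254 = 23.5 a, giving a = 0.5261 m/s².

0.526 m/s²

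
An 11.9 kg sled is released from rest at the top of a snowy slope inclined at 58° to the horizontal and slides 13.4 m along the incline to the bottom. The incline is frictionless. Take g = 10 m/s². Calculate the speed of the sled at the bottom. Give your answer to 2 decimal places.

15.08 m/s

The weight component along the incline is mg sin 58° = 100.918 N and the normal force is N = mg cos 58° = 63.060 N.
With no friction, a = g sin 58° = 8.4805 m/s².
Starting from rest over a distance of 13.4 m, v² = 2aL = 2 × 8.4805 × 13.4 = 227.2774, so v = 15.0757 m/s.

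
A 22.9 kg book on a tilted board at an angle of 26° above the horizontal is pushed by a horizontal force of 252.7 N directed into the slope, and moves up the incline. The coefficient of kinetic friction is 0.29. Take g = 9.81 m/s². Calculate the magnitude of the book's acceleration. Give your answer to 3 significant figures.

1.66 m/s²

The horizontal push has components F cos 26° = 252.7 × 0.8988 = 227.127 N up the incline and F sin 26° = 252.7 × 0.4384 = 110.784 N pressing into the surface.
The normal force is therefore N = mg cos 26° + F sin 26° = 201.915 + 110.784 = 312.699 N, and kinetic friction down the slope is μN = 0.29 × 312.699 = 90.683 N.
Along the incline: F cos 26° − mg sin 26° − μN = ma, so 227.127 − 98.486 − 90.683 = 22.9 a, giving a = 1.6576 m/s².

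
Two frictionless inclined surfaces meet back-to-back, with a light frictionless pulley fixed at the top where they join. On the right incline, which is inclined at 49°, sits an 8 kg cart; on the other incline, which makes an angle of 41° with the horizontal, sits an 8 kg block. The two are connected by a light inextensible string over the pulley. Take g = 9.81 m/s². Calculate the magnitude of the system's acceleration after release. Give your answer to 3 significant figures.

0.484 m/s²

Resolve each weight along its own incline: the 8 kg mass has component 8 × 9.81 × sin 49° = 59.230 N down its slope, and the 8 kg mass has 8 × 9.81 × sin 41° = 51.488 N down its slope.
The 8 kg side's 59.230 N exceeds the other side's 51.488 N, so that mass slides down and the 8 kg mass slides up. Taking that direction as positive, Newton's second law for the whole system gives 59.230 − 51.488 = (8 + 8) a, so a = 7.742 / 16 = 0.4839 m/s².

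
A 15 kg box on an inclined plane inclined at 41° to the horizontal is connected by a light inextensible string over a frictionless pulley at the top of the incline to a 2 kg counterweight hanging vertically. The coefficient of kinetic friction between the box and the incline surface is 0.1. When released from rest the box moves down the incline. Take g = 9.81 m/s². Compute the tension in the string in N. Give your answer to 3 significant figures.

27.4 N

For the box on the incline: the weight component along the slope is m₁g sin 41° = 15 × 9.81 × 0.6561 = 96.545 N and the normal force is N = m₁g cos 41° = 111.056 N.
Kinetic friction opposes the box's motion down the incline: f = μN = 0.1 × 111.056 = 11.106 N acting up the slope.
Newton's second law for the box (down-slope positive): 96.545 − 11.106 − T = 15 a. For the hanging counterweight (upward positive): T − 2 × 9.81 = 2 a.
Adding the two equations eliminates T: 65.819 = 17 a, so a = 3.8717 m/s².
Then from the hanging counterweight's equation, T = 2 × (9.81 + 3.8717) = 27.363 N.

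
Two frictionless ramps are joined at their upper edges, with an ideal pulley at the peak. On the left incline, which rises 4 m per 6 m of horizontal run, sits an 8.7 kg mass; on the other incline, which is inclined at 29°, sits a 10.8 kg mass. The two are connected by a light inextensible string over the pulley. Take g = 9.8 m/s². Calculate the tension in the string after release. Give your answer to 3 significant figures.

Resolve each weight along its own incline: the 8.7 kg mass has component 8.7 × 9.8 × sin 33.69° = 47.294 N down its slope, and the 10.8 kg mass has 10.8 × 9.8 × sin 29° = 51.312 N down its slope.
The 10.8 kg side's 51.312 N exceeds the other side's 47.294 N, so that mass slides down and the 8.7 kg mass slides up. Taking that direction as positive, Newton's second law for the whole system gives 51.312 − 47.294 = (8.7 + 10.8) a, so a = 4.018 / 19.5 = 0.2061 m/s².
For the 8.7 kg mass (up-slope positive): T − 47.294 = 8.7 × 0.2061, so T = 49.087 N.

49.1 N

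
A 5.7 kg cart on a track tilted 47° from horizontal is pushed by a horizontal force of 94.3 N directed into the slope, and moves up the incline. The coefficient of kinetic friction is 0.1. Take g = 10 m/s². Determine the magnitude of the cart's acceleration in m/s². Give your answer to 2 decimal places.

The horizontal push has components F cos 47° = 94.3 × 0.6820 = 64.313 N up the incline and F sin 47° = 94.3 × 0.7314 = 68.971 N pressing into the surface.
The normal force is therefore N = mg cos 47° + F sin 47° = 38.874 + 68.971 = 107.845 N, and kinetic friction down the slope is μN = 0.1 × 107.845 = 10.785 N.
Along the incline: F cos 47° − mg sin 47° − μN = ma, so 64.313 − 41.690 − 10.785 = 5.7 a, giving a = 2.0768 m/s².

2.08 m/s²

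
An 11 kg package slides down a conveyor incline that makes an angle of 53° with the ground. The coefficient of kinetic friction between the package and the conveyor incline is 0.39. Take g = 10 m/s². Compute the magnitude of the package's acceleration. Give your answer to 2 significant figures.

5.6 m/s²

Resolving the weight along the incline: the component pulling the package down the slope is mg sin 53° = 11 × 10 × 0.7986 = 87.846 N, and the normal force is N = mg cos 53° = 11 × 10 × 0.6018 = 66.198 N.
Kinetic friction acts up the slope with magnitude f = μN = 0.39 × 66.198 = 25.817 N.
Net force along the incline is 87.846 − 25.817 = 62.029 N, so a = 62.029 / 11 = 5.6390 m/s².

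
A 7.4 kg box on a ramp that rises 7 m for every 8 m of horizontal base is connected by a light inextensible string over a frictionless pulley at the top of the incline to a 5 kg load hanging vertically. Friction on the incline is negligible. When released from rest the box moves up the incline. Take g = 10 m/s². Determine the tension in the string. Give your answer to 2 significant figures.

49 N

For the box on the incline: the weight component along the slope is m₁g sin 41.19° = 7.4 × 10 × 0.6585 = 48.729 N and the normal force is N = m₁g cos 41.19° = 55.691 N.
Newton's second law for the box (up-slope positive): T − 48.729 = 7.4 a. For the hanging load (downward positive): 5 × 10 − T = 5 a.
Adding the two equations eliminates T: 1.271 = 12.4 a, so a = 0.1025 m/s².
Then from the hanging load's equation, T = 5 × (10 − 0.1025) = 49.488 N.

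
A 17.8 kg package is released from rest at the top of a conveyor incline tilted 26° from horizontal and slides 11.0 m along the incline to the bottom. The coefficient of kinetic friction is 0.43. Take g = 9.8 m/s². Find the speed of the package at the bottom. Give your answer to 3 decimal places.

The weight component along the incline is mg sin 26° = 76.469 N and the normal force is N = mg cos 26° = 156.786 N.
Friction up the slope is f = μN = 0.43 × 156.786 = 67.418 N, so the net downslope force is 76.469 − 67.418 = 9.051 N and a = 9.051 / 17.8 = 0.5085 m/s².
Starting from rest over a distance of 11.0 m, v² = 2aL = 2 × 0.5085 × 11.0 = 11.1870, so v = 3.3447 m/s.

3.345 m/s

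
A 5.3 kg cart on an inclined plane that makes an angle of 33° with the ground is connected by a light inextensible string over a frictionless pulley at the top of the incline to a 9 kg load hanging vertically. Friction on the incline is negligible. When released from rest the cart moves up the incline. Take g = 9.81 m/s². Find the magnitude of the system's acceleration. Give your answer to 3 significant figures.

4.19 m/s²

For the cart on the incline: the weight component along the slope is m₁g sin 33° = 5.3 × 9.81 × 0.5446 = 28.315 N and the normal force is N = m₁g cos 33° = 43.605 N.
Newton's second law for the cart (up-slope positive): T − 28.315 = 5.3 a. For the hanging load (downward positive): 9 × 9.81 − T = 9 a.
Adding the two equations eliminates T: 59.975 = 14.3 a, so a = 4.1941 m/s².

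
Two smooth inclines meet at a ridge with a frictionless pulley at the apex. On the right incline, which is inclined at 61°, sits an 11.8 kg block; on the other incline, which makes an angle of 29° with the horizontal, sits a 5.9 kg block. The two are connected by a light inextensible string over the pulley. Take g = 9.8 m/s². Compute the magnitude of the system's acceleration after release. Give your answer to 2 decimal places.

4.13 m/s²

Resolve each weight along its own incline: the 11.8 kg mass has component 11.8 × 9.8 × sin 61° = 101.141 N down its slope, and the 5.9 kg mass has 5.9 × 9.8 × sin 29° = 28.032 N down its slope.
The 11.8 kg side's 101.141 N exceeds the other side's 28.032 N, so that mass slides down and the 5.9 kg mass slides up. Taking that direction as positive, Newton's second law for the whole system gives 101.141 − 28.032 = (11.8 + 5.9) a, so a = 73.109 / 17.7 = 4.1305 m/s².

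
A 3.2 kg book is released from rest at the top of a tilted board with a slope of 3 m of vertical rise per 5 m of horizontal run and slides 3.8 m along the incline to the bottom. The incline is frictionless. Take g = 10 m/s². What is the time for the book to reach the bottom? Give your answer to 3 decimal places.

1.215 s

The weight component along the incline is mg sin 30.96° = 16.464 N and the normal force is N = mg cos 30.96° = 27.440 N.
With no friction, a = g sin 30.96° = 5.1450 m/s².
Starting from rest, L = ½at², so t = √(2L/a) = √(2 × 3.8 / 5.1450) = 1.2154 s.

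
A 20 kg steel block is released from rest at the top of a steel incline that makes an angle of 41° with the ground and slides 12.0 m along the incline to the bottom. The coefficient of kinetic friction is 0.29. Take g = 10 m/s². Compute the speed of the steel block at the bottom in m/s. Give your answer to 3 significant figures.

10.2 m/s

The weight component along the incline is mg sin 41° = 131.212 N and the normal force is N = mg cos 41° = 150.942 N.
Friction up the slope is f = μN = 0.29 × 150.942 = 43.773 N, so the net downslope force is 131.212 − 43.773 = 87.439 N and a = 87.439 / 20 = 4.3720 m/s².
Starting from rest over a distance of 12.0 m, v² = 2aL = 2 × 4.3720 × 12.0 = 104.9280, so v = 10.2434 m/s.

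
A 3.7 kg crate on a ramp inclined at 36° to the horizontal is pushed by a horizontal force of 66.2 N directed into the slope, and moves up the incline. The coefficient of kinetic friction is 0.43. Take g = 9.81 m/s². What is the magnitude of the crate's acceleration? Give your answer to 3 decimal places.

0.774 m/s²

The horizontal push has components F cos 36° = 66.2 × 0.8090 = 53.556 N up the incline and F sin 36° = 66.2 × 0.5878 = 38.912 N pressing into the surface.
The normal force is therefore N = mg cos 36° + F sin 36° = 29.364 + 38.912 = 68.276 N, and kinetic friction down the slope is μN = 0.43 × 68.276 = 29.359 N.
Along the incline: F cos 36° − mg sin 36° − μN = ma, so 53.556 − 21.335 − 29.359 = 3.7 a, giving a = 0.7735 m/s².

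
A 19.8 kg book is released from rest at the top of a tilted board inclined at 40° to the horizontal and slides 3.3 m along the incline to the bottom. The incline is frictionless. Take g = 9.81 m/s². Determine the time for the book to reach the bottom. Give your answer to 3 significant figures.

1.02 s

The weight component along the incline is mg sin 40° = 124.854 N and the normal force is N = mg cos 40° = 148.795 N.
With no friction, a = g sin 40° = 6.3057 m/s².
Starting from rest, L = ½at², so t = √(2L/a) = √(2 × 3.3 / 6.3057) = 1.0231 s.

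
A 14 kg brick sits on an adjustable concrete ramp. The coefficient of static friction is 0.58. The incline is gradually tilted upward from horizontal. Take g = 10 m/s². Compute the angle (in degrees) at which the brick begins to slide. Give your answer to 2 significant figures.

30°

At the threshold of sliding, static friction is at its maximum μ_s N and exactly balances the weight component along the incline: mg sin θ = μ_s mg cos θ.
Hence tan θ = μ_s = 0.58, so θ = arctan(0.58) = 30.1137°.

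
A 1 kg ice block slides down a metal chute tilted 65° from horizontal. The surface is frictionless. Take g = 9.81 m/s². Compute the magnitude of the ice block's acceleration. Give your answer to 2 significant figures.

Resolving the weight along the incline: the component pulling the ice block down the slope is mg sin 65° = 1 × 9.81 × 0.9063 = 8.891 N, and the normal force is N = mg cos 65° = 1 × 9.81 × 0.4226 = 4.146 N.
With no friction the net force along the incline is 8.891 N, so a = g sin 65° = 8.891 / 1 = 8.8910 m/s².

8.9 m/s²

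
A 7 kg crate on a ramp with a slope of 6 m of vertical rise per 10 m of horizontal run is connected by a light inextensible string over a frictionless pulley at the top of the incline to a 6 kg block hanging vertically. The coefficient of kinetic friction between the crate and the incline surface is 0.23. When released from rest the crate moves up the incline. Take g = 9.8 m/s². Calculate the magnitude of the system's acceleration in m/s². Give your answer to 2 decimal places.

0.77 m/s²

For the crate on the incline: the weight component along the slope is m₁g sin 30.96° = 7 × 9.8 × 0.5145 = 35.295 N and the normal force is N = m₁g cos 30.96° = 58.824 N.
Kinetic friction opposes the crate's motion up the incline: f = μN = 0.23 × 58.824 = 13.530 N acting down the slope.
Newton's second law for the crate (up-slope positive): T − 35.295 − 13.530 = 7 a. For the hanging block (downward positive): 6 × 9.8 − T = 6 a.
Adding the two equations eliminates T: 9.975 = 13 a, so a = 0.7673 m/s².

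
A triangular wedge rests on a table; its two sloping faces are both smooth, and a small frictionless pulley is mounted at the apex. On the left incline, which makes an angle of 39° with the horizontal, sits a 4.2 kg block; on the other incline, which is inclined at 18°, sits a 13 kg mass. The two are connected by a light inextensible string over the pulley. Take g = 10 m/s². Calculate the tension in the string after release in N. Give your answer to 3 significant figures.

29.8 N

Resolve each weight along its own incline: the 4.2 kg mass has component 4.2 × 10 × sin 39° = 26.431 N down its slope, and the 13 kg mass has 13 × 10 × sin 18° = 40.172 N down its slope.
The 13 kg side's 40.172 N exceeds the other side's 26.431 N, so that mass slides down and the 4.2 kg mass slides up. Taking that direction as positive, Newton's second law for the whole system gives 40.172 − 26.431 = (4.2 + 13) a, so a = 13.741 / 17.2 = 0.7989 m/s².
For the 4.2 kg mass (up-slope positive): T − 26.431 = 4.2 × 0.7989, so T = 29.786 N.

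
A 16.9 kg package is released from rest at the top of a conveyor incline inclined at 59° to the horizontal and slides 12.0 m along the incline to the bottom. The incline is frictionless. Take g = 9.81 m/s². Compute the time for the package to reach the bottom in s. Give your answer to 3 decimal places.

The weight component along the incline is mg sin 59° = 142.109 N and the normal force is N = mg cos 59° = 85.388 N.
With no friction, a = g sin 59° = 8.4088 m/s².
Starting from rest, L = ½at², so t = √(2L/a) = √(2 × 12.0 / 8.4088) = 1.6894 s.

1.689 s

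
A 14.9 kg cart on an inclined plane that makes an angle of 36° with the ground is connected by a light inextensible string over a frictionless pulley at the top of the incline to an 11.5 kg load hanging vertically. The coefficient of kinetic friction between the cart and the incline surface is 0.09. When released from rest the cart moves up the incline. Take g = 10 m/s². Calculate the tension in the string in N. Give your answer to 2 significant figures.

110 N

For the cart on the incline: the weight component along the slope is m₁g sin 36° = 14.9 × 10 × 0.5878 = 87.582 N and the normal force is N = m₁g cos 36° = 120.544 N.
Kinetic friction opposes the cart's motion up the incline: f = μN = 0.09 × 120.544 = 10.849 N acting down the slope.
Newton's second law for the cart (up-slope positive): T − 87.582 − 10.849 = 14.9 a. For the hanging load (downward positive): 11.5 × 10 − T = 11.5 a.
Adding the two equations eliminates T: 16.569 = 26.4 a, so a = 0.6276 m/s².
Then from the hanging load's equation, T = 11.5 × (10 − 0.6276) = 107.783 N.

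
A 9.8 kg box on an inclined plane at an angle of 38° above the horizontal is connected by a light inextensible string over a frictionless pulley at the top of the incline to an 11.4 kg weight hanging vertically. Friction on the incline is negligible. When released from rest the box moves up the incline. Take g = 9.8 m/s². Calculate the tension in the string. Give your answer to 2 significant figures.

83 N

For the box on the incline: the weight component along the slope is m₁g sin 38° = 9.8 × 9.8 × 0.6157 = 59.132 N and the normal force is N = m₁g cos 38° = 75.681 N.
Newton's second law for the box (up-slope positive): T − 59.132 = 9.8 a. For the hanging weight (downward positive): 11.4 × 9.8 − T = 11.4 a.
Adding the two equations eliminates T: 52.588 = 21.2 a, so a = 2.4806 m/s².
Then from the hanging weight's equation, T = 11.4 × (9.8 − 2.4806) = 83.441 N.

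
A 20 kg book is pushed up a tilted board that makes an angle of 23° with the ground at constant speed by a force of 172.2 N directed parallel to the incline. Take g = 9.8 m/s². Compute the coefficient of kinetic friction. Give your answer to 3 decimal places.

0.530

At constant speed ΣF = 0 along the incline. The applied 172.2 N acts up the slope; the weight component mg sin 23° = 76.583 N and kinetic friction μN both act down the slope.
So 172.2 = 76.583 + μ × 180.419, giving μ = (172.2 − 76.583) / 180.419 = 0.5300.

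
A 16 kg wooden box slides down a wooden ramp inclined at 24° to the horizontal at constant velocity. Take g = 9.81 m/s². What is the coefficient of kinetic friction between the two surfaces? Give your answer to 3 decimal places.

0.445

At constant velocity the net force along the incline is zero: mg sin 24° = μ mg cos 24°.
So μ = tan 24° = 0.4067 / 0.9135 = 0.4452.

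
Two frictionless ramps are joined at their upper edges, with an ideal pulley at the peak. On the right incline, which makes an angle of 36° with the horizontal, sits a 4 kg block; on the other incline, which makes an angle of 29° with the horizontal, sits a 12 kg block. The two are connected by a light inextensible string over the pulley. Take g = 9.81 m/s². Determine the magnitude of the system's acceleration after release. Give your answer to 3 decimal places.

Resolve each weight along its own incline: the 4 kg mass has component 4 × 9.81 × sin 36° = 23.065 N down its slope, and the 12 kg mass has 12 × 9.81 × sin 29° = 57.072 N down its slope.
The 12 kg side's 57.072 N exceeds the other side's 23.065 N, so that mass slides down and the 4 kg mass slides up. Taking that direction as positive, Newton's second law for the whole system gives 57.072 − 23.065 = (4 + 12) a, so a = 34.007 / 16 = 2.1254 m/s².

2.125 m/s²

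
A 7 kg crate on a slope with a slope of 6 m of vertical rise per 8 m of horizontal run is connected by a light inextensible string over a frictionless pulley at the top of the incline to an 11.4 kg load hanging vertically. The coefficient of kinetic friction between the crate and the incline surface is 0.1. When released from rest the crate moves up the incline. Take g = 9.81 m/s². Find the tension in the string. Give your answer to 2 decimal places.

For the crate on the incline: the weight component along the slope is m₁g sin 36.87° = 7 × 9.81 × 0.6000 = 41.202 N and the normal force is N = m₁g cos 36.87° = 54.936 N.
Kinetic friction opposes the crate's motion up the incline: f = μN = 0.1 × 54.936 = 5.494 N acting down the slope.
Newton's second law for the crate (up-slope positive): T − 41.202 − 5.494 = 7 a. For the hanging load (downward positive): 11.4 × 9.81 − T = 11.4 a.
Adding the two equations eliminates T: 65.138 = 18.4 a, so a = 3.5401 m/s².
Then from the hanging load's equation, T = 11.4 × (9.81 − 3.5401) = 71.477 N.

71.48 N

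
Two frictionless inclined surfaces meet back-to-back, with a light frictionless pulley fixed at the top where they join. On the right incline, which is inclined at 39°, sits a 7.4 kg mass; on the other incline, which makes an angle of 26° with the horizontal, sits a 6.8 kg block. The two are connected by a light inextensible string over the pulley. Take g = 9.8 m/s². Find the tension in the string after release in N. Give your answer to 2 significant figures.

Resolve each weight along its own incline: the 7.4 kg mass has component 7.4 × 9.8 × sin 39° = 45.638 N down its slope, and the 6.8 kg mass has 6.8 × 9.8 × sin 26° = 29.213 N down its slope.
The 7.4 kg side's 45.638 N exceeds the other side's 29.213 N, so that mass slides down and the 6.8 kg mass slides up. Taking that direction as positive, Newton's second law for the whole system gives 45.638 − 29.213 = (7.4 + 6.8) a, so a = 16.425 / 14.2 = 1.1567 m/s².
For the 6.8 kg mass (up-slope positive): T − 29.213 = 6.8 × 1.1567, so T = 37.079 N.

37 N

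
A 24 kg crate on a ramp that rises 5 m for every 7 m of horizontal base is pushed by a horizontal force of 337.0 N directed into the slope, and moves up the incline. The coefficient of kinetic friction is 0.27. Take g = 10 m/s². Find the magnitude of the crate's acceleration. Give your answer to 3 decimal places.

1.213 m/s²

The horizontal push has components F cos 35.54° = 337.0 × 0.8137 = 274.217 N up the incline and F sin 35.54° = 337.0 × 0.5812 = 195.864 N pressing into the surface.
The normal force is therefore N = mg cos 35.54° + F sin 35.54° = 195.288 + 195.864 = 391.152 N, and kinetic friction down the slope is μN = 0.27 × 391.152 = 105.611 N.
Along the incline: F cos 35.54° − mg sin 35.54° − μN = ma, so 274.217 − 139.488 − 105.611 = 24 a, giving a = 1.2132 m/s².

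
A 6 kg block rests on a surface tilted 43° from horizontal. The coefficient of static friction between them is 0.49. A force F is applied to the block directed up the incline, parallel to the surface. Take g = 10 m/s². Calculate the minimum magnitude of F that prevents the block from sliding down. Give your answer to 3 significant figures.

The normal force is N = mg cos 43° = 43.881 N. With F at its minimum the block is on the verge of sliding down, so static friction is at its maximum μ_s N = 0.49 × 43.881 = 21.502 N and acts up the slope.
Equilibrium along the incline: F + μ_s N = mg sin 43°, so F = 40.920 − 21.502 = 19.418 N.

19.4 N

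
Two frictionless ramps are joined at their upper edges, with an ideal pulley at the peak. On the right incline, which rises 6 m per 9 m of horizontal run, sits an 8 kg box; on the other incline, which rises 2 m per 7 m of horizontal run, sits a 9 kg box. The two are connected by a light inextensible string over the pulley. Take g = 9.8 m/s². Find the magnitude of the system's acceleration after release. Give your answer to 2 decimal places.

1.13 m/s²

Resolve each weight along its own incline: the 8 kg mass has component 8 × 9.8 × sin 33.69° = 43.488 N down its slope, and the 9 kg mass has 9 × 9.8 × sin 15.95° = 24.230 N down its slope.
The 8 kg side's 43.488 N exceeds the other side's 24.230 N, so that mass slides down and the 9 kg mass slides up. Taking that direction as positive, Newton's second law for the whole system gives 43.488 − 24.230 = (8 + 9) a, so a = 19.258 / 17 = 1.1328 m/s².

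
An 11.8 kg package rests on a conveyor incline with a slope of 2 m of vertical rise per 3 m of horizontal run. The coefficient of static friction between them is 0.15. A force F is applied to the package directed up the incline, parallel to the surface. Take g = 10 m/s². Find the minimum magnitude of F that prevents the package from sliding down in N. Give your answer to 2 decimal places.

50.73 N

The normal force is N = mg cos 33.69° = 98.182 N. With F at its minimum the package is on the verge of sliding down, so static friction is at its maximum μ_s N = 0.15 × 98.182 = 14.727 N and acts up the slope.
Equilibrium along the incline: F + μ_s N = mg sin 33.69°, so F = 65.455 − 14.727 = 50.728 N.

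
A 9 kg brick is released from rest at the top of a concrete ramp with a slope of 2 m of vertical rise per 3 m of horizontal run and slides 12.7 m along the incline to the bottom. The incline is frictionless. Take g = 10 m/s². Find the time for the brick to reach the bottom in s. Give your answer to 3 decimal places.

2.140 s

The weight component along the incline is mg sin 33.69° = 49.923 N and the normal force is N = mg cos 33.69° = 74.885 N.
With no friction, a = g sin 33.69° = 5.5470 m/s².
Starting from rest, L = ½at², so t = √(2L/a) = √(2 × 12.7 / 5.5470) = 2.1399 s.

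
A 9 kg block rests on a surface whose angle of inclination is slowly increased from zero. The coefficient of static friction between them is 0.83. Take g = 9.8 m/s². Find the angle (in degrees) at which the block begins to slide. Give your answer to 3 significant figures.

At the threshold of sliding, static friction is at its maximum μ_s N and exactly balances the weight component along the incline: mg sin θ = μ_s mg cos θ.
Hence tan θ = μ_s = 0.83, so θ = arctan(0.83) = 39.6927°.

39.7°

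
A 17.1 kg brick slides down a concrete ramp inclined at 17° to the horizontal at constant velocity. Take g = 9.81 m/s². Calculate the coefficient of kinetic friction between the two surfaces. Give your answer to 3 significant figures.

0.306

At constant velocity the net force along the incline is zero: mg sin 17° = μ mg cos 17°.
So μ = tan 17° = 0.2924 / 0.9563 = 0.3058.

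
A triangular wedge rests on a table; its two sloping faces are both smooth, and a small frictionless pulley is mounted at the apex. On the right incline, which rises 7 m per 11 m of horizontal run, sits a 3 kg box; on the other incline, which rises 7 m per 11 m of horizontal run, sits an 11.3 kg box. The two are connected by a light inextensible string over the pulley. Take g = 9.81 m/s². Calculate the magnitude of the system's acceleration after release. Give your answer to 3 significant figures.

3.06 m/s²

Resolve each weight along its own incline: the 3 kg mass has component 3 × 9.81 × sin 32.47° = 15.800 N down its slope, and the 11.3 kg mass has 11.3 × 9.81 × sin 32.47° = 59.514 N down its slope.
The 11.3 kg side's 59.514 N exceeds the other side's 15.800 N, so that mass slides down and the 3 kg mass slides up. Taking that direction as positive, Newton's second law for the whole system gives 59.514 − 15.800 = (3 + 11.3) a, so a = 43.714 / 14.3 = 3.0569 m/s².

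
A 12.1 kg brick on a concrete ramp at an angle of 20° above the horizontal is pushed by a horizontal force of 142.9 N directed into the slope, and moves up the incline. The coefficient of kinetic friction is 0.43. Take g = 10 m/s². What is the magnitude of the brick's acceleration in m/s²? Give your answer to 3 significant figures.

1.90 m/s²

The horizontal push has components F cos 20° = 142.9 × 0.9397 = 134.283 N up the incline and F sin 20° = 142.9 × 0.3420 = 48.872 N pressing into the surface.
The normal force is therefore N = mg cos 20° + F sin 20° = 113.704 + 48.872 = 162.576 N, and kinetic friction down the slope is μN = 0.43 × 162.576 = 69.908 N.
Along the incline: F cos 20° − mg sin 20° − μN = ma, so 134.283 − 41.382 − 69.908 = 12.1 a, giving a = 1.9002 m/s².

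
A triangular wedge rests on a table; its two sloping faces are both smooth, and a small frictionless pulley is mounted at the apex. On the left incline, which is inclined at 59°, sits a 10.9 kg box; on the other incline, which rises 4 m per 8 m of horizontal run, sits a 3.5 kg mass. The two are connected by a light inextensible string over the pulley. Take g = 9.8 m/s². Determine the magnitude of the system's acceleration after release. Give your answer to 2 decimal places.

Resolve each weight along its own incline: the 10.9 kg mass has component 10.9 × 9.8 × sin 59° = 91.563 N down its slope, and the 3.5 kg mass has 3.5 × 9.8 × sin 26.57° = 15.339 N down its slope.
The 10.9 kg side's 91.563 N exceeds the other side's 15.339 N, so that mass slides down and the 3.5 kg mass slides up. Taking that direction as positive, Newton's second law for the whole system gives 91.563 − 15.339 = (10.9 + 3.5) a, so a = 76.224 / 14.4 = 5.2933 m/s².

5.29 m/s²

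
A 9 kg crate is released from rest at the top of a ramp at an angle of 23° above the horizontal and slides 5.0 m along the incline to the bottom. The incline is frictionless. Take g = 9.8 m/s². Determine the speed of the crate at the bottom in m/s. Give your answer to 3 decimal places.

6.188 m/s

The weight component along the incline is mg sin 23° = 34.462 N and the normal force is N = mg cos 23° = 81.189 N.
With no friction, a = g sin 23° = 3.8292 m/s².
Starting from rest over a distance of 5.0 m, v² = 2aL = 2 × 3.8292 × 5.0 = 38.2920, so v = 6.1881 m/s.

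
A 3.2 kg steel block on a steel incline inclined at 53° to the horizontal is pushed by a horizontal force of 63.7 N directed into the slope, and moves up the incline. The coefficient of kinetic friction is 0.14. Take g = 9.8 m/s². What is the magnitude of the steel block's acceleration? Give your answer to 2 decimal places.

1.10 m/s²

The horizontal push has components F cos 53° = 63.7 × 0.6018 = 38.335 N up the incline and F sin 53° = 63.7 × 0.7986 = 50.871 N pressing into the surface.
The normal force is therefore N = mg cos 53° + F sin 53° = 18.872 + 50.871 = 69.743 N, and kinetic friction down the slope is μN = 0.14 × 69.743 = 9.764 N.
Along the incline: F cos 53° − mg sin 53° − μN = ma, so 38.335 − 25.044 − 9.764 = 3.2 a, giving a = 1.1022 m/s².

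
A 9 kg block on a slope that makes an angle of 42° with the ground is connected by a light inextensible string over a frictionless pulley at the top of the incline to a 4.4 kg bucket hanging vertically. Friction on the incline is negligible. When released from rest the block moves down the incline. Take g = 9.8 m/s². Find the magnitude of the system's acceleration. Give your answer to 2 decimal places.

1.19 m/s²

For the block on the incline: the weight component along the slope is m₁g sin 42° = 9 × 9.8 × 0.6691 = 59.015 N and the normal force is N = m₁g cos 42° = 65.545 N.
Newton's second law for the block (down-slope positive): 59.015 − T = 9 a. For the hanging bucket (upward positive): T − 4.4 × 9.8 = 4.4 a.
Adding the two equations eliminates T: 15.895 = 13.4 a, so a = 1.1862 m/s².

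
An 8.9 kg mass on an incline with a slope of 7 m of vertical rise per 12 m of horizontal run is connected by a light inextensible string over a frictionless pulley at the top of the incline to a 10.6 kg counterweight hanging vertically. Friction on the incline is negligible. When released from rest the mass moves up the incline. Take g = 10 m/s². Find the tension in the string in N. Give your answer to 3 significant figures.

For the mass on the incline: the weight component along the slope is m₁g sin 30.26° = 8.9 × 10 × 0.5039 = 44.847 N and the normal force is N = m₁g cos 30.26° = 76.876 N.
Newton's second law for the mass (up-slope positive): T − 44.847 = 8.9 a. For the hanging counterweight (downward positive): 10.6 × 10 − T = 10.6 a.
Adding the two equations eliminates T: 61.153 = 19.5 a, so a = 3.1361 m/s².
Then from the hanging counterweight's equation, T = 10.6 × (10 − 3.1361) = 72.757 N.

72.8 N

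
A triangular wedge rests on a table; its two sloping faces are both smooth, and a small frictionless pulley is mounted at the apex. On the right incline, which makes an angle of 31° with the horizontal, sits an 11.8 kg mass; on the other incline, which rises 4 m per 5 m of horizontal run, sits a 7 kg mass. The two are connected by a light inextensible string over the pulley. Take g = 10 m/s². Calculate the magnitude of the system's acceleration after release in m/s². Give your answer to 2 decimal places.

Resolve each weight along its own incline: the 11.8 kg mass has component 11.8 × 10 × sin 31° = 60.774 N down its slope, and the 7 kg mass has 7 × 10 × sin 38.66° = 43.729 N down its slope.
The 11.8 kg side's 60.774 N exceeds the other side's 43.729 N, so that mass slides down and the 7 kg mass slides up. Taking that direction as positive, Newton's second law for the whole system gives 60.774 − 43.729 = (11.8 + 7) a, so a = 17.045 / 18.8 = 0.9066 m/s².

0.91 m/s²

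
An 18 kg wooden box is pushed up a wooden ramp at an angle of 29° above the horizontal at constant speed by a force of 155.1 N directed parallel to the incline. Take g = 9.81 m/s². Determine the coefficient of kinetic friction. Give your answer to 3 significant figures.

0.450

At constant speed ΣF = 0 along the incline. The applied 155.1 N acts up the slope; the weight component mg sin 29° = 85.608 N and kinetic friction μN both act down the slope.
So 155.1 = 85.608 + μ × 154.440, giving μ = (155.1 − 85.608) / 154.440 = 0.4500.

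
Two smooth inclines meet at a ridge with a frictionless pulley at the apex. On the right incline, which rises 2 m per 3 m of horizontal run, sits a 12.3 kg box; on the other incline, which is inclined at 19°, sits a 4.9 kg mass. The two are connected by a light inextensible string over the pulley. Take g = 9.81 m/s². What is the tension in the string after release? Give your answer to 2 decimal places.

30.26 N

Resolve each weight along its own incline: the 12.3 kg mass has component 12.3 × 9.81 × sin 33.69° = 66.932 N down its slope, and the 4.9 kg mass has 4.9 × 9.81 × sin 19° = 15.650 N down its slope.
The 12.3 kg side's 66.932 N exceeds the other side's 15.650 N, so that mass slides down and the 4.9 kg mass slides up. Taking that direction as positive, Newton's second law for the whole system gives 66.932 − 15.650 = (12.3 + 4.9) a, so a = 51.282 / 17.2 = 2.9815 m/s².
For the 4.9 kg mass (up-slope positive): T − 15.650 = 4.9 × 2.9815, so T = 30.259 N.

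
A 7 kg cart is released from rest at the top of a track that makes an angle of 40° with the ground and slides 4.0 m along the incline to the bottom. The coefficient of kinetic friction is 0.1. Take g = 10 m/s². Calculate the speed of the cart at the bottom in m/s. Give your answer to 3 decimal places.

The weight component along the incline is mg sin 40° = 44.995 N and the normal force is N = mg cos 40° = 53.623 N.
Friction up the slope is f = μN = 0.1 × 53.623 = 5.362 N, so the net downslope force is 44.995 − 5.362 = 39.633 N and a = 39.633 / 7 = 5.6619 m/s².
Starting from rest over a distance of 4.0 m, v² = 2aL = 2 × 5.6619 × 4.0 = 45.2952, so v = 6.7302 m/s.

6.730 m/s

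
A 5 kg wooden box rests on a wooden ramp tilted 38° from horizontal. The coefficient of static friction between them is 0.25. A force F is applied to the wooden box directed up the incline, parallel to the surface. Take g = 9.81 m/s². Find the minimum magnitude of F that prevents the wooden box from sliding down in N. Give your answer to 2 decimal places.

The normal force is N = mg cos 38° = 38.652 N. With F at its minimum the wooden box is on the verge of sliding down, so static friction is at its maximum μ_s N = 0.25 × 38.652 = 9.663 N and acts up the slope.
Equilibrium along the incline: F + μ_s N = mg sin 38°, so F = 30.198 − 9.663 = 20.535 N.

20.54 N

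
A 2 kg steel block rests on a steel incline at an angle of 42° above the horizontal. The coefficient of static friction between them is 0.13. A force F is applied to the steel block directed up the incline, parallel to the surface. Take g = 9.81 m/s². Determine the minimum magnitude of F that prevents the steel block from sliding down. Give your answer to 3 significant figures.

The normal force is N = mg cos 42° = 14.581 N. With F at its minimum the steel block is on the verge of sliding down, so static friction is at its maximum μ_s N = 0.13 × 14.581 = 1.896 N and acts up the slope.
Equilibrium along the incline: F + μ_s N = mg sin 42°, so F = 13.128 − 1.896 = 11.232 N.

11.2 N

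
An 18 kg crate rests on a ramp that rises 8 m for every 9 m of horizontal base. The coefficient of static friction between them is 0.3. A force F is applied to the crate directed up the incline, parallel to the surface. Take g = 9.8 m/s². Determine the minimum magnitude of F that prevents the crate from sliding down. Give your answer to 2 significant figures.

The normal force is N = mg cos 41.63° = 131.843 N. With F at its minimum the crate is on the verge of sliding down, so static friction is at its maximum μ_s N = 0.3 × 131.843 = 39.553 N and acts up the slope.
Equilibrium along the incline: F + μ_s N = mg sin 41.63°, so F = 117.194 − 39.553 = 77.641 N.

78 N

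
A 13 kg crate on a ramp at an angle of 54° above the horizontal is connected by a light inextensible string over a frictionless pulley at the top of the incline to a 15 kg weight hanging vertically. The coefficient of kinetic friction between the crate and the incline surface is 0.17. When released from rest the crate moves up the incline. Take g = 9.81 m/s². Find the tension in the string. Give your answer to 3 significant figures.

130 N

For the crate on the incline: the weight component along the slope is m₁g sin 54° = 13 × 9.81 × 0.8090 = 103.172 N and the normal force is N = m₁g cos 54° = 74.960 N.
Kinetic friction opposes the crate's motion up the incline: f = μN = 0.17 × 74.960 = 12.743 N acting down the slope.
Newton's second law for the crate (up-slope positive): T − 103.172 − 12.743 = 13 a. For the hanging weight (downward positive): 15 × 9.81 − T = 15 a.
Adding the two equations eliminates T: 31.235 = 28 a, so a = 1.1155 m/s².
Then from the hanging weight's equation, T = 15 × (9.81 − 1.1155) = 130.418 N.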